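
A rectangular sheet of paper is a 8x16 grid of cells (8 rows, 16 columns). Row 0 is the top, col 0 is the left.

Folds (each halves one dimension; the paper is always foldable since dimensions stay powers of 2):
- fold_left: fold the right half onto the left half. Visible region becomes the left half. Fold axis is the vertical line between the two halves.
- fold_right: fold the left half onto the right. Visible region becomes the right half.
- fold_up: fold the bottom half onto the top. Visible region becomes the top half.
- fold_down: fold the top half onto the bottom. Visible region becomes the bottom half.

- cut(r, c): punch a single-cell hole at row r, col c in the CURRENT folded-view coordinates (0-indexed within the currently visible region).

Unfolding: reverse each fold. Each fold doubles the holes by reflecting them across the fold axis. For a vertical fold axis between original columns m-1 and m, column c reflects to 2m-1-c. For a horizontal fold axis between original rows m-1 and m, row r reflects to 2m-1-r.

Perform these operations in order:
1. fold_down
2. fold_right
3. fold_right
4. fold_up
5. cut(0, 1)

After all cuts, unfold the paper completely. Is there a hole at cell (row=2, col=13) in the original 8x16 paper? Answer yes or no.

Op 1 fold_down: fold axis h@4; visible region now rows[4,8) x cols[0,16) = 4x16
Op 2 fold_right: fold axis v@8; visible region now rows[4,8) x cols[8,16) = 4x8
Op 3 fold_right: fold axis v@12; visible region now rows[4,8) x cols[12,16) = 4x4
Op 4 fold_up: fold axis h@6; visible region now rows[4,6) x cols[12,16) = 2x4
Op 5 cut(0, 1): punch at orig (4,13); cuts so far [(4, 13)]; region rows[4,6) x cols[12,16) = 2x4
Unfold 1 (reflect across h@6): 2 holes -> [(4, 13), (7, 13)]
Unfold 2 (reflect across v@12): 4 holes -> [(4, 10), (4, 13), (7, 10), (7, 13)]
Unfold 3 (reflect across v@8): 8 holes -> [(4, 2), (4, 5), (4, 10), (4, 13), (7, 2), (7, 5), (7, 10), (7, 13)]
Unfold 4 (reflect across h@4): 16 holes -> [(0, 2), (0, 5), (0, 10), (0, 13), (3, 2), (3, 5), (3, 10), (3, 13), (4, 2), (4, 5), (4, 10), (4, 13), (7, 2), (7, 5), (7, 10), (7, 13)]
Holes: [(0, 2), (0, 5), (0, 10), (0, 13), (3, 2), (3, 5), (3, 10), (3, 13), (4, 2), (4, 5), (4, 10), (4, 13), (7, 2), (7, 5), (7, 10), (7, 13)]

Answer: no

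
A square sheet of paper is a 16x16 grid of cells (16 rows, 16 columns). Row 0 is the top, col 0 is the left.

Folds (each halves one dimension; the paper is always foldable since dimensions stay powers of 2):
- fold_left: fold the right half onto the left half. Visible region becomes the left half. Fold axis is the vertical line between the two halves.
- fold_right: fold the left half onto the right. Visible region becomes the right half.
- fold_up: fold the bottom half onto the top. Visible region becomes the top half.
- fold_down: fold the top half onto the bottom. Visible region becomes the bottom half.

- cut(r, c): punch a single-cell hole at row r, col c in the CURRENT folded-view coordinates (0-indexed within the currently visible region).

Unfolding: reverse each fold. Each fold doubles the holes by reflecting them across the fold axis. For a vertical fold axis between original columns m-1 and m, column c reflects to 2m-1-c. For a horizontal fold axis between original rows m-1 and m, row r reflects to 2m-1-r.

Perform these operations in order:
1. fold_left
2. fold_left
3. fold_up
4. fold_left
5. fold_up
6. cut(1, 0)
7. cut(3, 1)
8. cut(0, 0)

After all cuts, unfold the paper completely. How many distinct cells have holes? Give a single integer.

Op 1 fold_left: fold axis v@8; visible region now rows[0,16) x cols[0,8) = 16x8
Op 2 fold_left: fold axis v@4; visible region now rows[0,16) x cols[0,4) = 16x4
Op 3 fold_up: fold axis h@8; visible region now rows[0,8) x cols[0,4) = 8x4
Op 4 fold_left: fold axis v@2; visible region now rows[0,8) x cols[0,2) = 8x2
Op 5 fold_up: fold axis h@4; visible region now rows[0,4) x cols[0,2) = 4x2
Op 6 cut(1, 0): punch at orig (1,0); cuts so far [(1, 0)]; region rows[0,4) x cols[0,2) = 4x2
Op 7 cut(3, 1): punch at orig (3,1); cuts so far [(1, 0), (3, 1)]; region rows[0,4) x cols[0,2) = 4x2
Op 8 cut(0, 0): punch at orig (0,0); cuts so far [(0, 0), (1, 0), (3, 1)]; region rows[0,4) x cols[0,2) = 4x2
Unfold 1 (reflect across h@4): 6 holes -> [(0, 0), (1, 0), (3, 1), (4, 1), (6, 0), (7, 0)]
Unfold 2 (reflect across v@2): 12 holes -> [(0, 0), (0, 3), (1, 0), (1, 3), (3, 1), (3, 2), (4, 1), (4, 2), (6, 0), (6, 3), (7, 0), (7, 3)]
Unfold 3 (reflect across h@8): 24 holes -> [(0, 0), (0, 3), (1, 0), (1, 3), (3, 1), (3, 2), (4, 1), (4, 2), (6, 0), (6, 3), (7, 0), (7, 3), (8, 0), (8, 3), (9, 0), (9, 3), (11, 1), (11, 2), (12, 1), (12, 2), (14, 0), (14, 3), (15, 0), (15, 3)]
Unfold 4 (reflect across v@4): 48 holes -> [(0, 0), (0, 3), (0, 4), (0, 7), (1, 0), (1, 3), (1, 4), (1, 7), (3, 1), (3, 2), (3, 5), (3, 6), (4, 1), (4, 2), (4, 5), (4, 6), (6, 0), (6, 3), (6, 4), (6, 7), (7, 0), (7, 3), (7, 4), (7, 7), (8, 0), (8, 3), (8, 4), (8, 7), (9, 0), (9, 3), (9, 4), (9, 7), (11, 1), (11, 2), (11, 5), (11, 6), (12, 1), (12, 2), (12, 5), (12, 6), (14, 0), (14, 3), (14, 4), (14, 7), (15, 0), (15, 3), (15, 4), (15, 7)]
Unfold 5 (reflect across v@8): 96 holes -> [(0, 0), (0, 3), (0, 4), (0, 7), (0, 8), (0, 11), (0, 12), (0, 15), (1, 0), (1, 3), (1, 4), (1, 7), (1, 8), (1, 11), (1, 12), (1, 15), (3, 1), (3, 2), (3, 5), (3, 6), (3, 9), (3, 10), (3, 13), (3, 14), (4, 1), (4, 2), (4, 5), (4, 6), (4, 9), (4, 10), (4, 13), (4, 14), (6, 0), (6, 3), (6, 4), (6, 7), (6, 8), (6, 11), (6, 12), (6, 15), (7, 0), (7, 3), (7, 4), (7, 7), (7, 8), (7, 11), (7, 12), (7, 15), (8, 0), (8, 3), (8, 4), (8, 7), (8, 8), (8, 11), (8, 12), (8, 15), (9, 0), (9, 3), (9, 4), (9, 7), (9, 8), (9, 11), (9, 12), (9, 15), (11, 1), (11, 2), (11, 5), (11, 6), (11, 9), (11, 10), (11, 13), (11, 14), (12, 1), (12, 2), (12, 5), (12, 6), (12, 9), (12, 10), (12, 13), (12, 14), (14, 0), (14, 3), (14, 4), (14, 7), (14, 8), (14, 11), (14, 12), (14, 15), (15, 0), (15, 3), (15, 4), (15, 7), (15, 8), (15, 11), (15, 12), (15, 15)]

Answer: 96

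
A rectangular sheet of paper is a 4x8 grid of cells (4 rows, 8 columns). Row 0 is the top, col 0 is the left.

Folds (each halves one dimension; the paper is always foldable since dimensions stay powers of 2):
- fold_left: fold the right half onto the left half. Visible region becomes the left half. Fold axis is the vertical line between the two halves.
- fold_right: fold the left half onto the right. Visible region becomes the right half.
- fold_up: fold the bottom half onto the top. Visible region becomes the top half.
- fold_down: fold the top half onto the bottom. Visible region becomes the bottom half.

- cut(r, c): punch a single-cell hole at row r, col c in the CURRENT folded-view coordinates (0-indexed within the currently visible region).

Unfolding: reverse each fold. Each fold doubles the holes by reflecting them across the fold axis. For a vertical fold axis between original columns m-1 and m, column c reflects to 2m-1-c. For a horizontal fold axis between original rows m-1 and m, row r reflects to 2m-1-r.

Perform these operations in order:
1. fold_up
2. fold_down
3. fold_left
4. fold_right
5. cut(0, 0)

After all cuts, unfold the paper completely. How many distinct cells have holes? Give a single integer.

Answer: 16

Derivation:
Op 1 fold_up: fold axis h@2; visible region now rows[0,2) x cols[0,8) = 2x8
Op 2 fold_down: fold axis h@1; visible region now rows[1,2) x cols[0,8) = 1x8
Op 3 fold_left: fold axis v@4; visible region now rows[1,2) x cols[0,4) = 1x4
Op 4 fold_right: fold axis v@2; visible region now rows[1,2) x cols[2,4) = 1x2
Op 5 cut(0, 0): punch at orig (1,2); cuts so far [(1, 2)]; region rows[1,2) x cols[2,4) = 1x2
Unfold 1 (reflect across v@2): 2 holes -> [(1, 1), (1, 2)]
Unfold 2 (reflect across v@4): 4 holes -> [(1, 1), (1, 2), (1, 5), (1, 6)]
Unfold 3 (reflect across h@1): 8 holes -> [(0, 1), (0, 2), (0, 5), (0, 6), (1, 1), (1, 2), (1, 5), (1, 6)]
Unfold 4 (reflect across h@2): 16 holes -> [(0, 1), (0, 2), (0, 5), (0, 6), (1, 1), (1, 2), (1, 5), (1, 6), (2, 1), (2, 2), (2, 5), (2, 6), (3, 1), (3, 2), (3, 5), (3, 6)]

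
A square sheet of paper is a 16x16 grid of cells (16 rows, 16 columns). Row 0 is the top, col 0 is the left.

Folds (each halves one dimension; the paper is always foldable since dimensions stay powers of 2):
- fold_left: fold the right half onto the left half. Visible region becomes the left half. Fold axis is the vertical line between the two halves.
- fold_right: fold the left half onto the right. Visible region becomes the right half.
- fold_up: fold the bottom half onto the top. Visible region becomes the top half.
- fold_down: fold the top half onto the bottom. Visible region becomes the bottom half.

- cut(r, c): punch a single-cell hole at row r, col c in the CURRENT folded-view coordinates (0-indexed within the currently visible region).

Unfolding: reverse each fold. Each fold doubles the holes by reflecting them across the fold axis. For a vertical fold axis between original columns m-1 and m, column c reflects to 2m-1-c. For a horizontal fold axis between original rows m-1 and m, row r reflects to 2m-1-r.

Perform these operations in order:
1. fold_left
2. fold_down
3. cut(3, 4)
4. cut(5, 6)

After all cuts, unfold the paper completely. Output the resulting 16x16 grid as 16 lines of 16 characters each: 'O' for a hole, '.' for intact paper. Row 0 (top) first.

Answer: ................
................
......O..O......
................
....O......O....
................
................
................
................
................
................
....O......O....
................
......O..O......
................
................

Derivation:
Op 1 fold_left: fold axis v@8; visible region now rows[0,16) x cols[0,8) = 16x8
Op 2 fold_down: fold axis h@8; visible region now rows[8,16) x cols[0,8) = 8x8
Op 3 cut(3, 4): punch at orig (11,4); cuts so far [(11, 4)]; region rows[8,16) x cols[0,8) = 8x8
Op 4 cut(5, 6): punch at orig (13,6); cuts so far [(11, 4), (13, 6)]; region rows[8,16) x cols[0,8) = 8x8
Unfold 1 (reflect across h@8): 4 holes -> [(2, 6), (4, 4), (11, 4), (13, 6)]
Unfold 2 (reflect across v@8): 8 holes -> [(2, 6), (2, 9), (4, 4), (4, 11), (11, 4), (11, 11), (13, 6), (13, 9)]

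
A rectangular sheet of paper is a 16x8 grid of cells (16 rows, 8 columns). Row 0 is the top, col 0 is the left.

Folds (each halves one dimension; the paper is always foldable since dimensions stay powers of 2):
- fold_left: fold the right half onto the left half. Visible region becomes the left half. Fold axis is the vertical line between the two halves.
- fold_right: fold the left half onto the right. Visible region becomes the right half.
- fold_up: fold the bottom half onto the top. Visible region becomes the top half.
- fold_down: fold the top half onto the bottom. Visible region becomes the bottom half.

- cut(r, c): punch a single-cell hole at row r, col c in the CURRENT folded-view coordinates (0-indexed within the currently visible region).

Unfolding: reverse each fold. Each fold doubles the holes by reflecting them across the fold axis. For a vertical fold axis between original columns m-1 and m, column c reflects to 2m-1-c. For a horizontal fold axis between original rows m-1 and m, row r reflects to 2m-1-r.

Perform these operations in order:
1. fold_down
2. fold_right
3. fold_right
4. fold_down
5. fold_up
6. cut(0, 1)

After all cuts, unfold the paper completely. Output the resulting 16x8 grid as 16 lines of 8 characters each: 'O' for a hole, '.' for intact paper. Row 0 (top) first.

Answer: O..OO..O
........
........
O..OO..O
O..OO..O
........
........
O..OO..O
O..OO..O
........
........
O..OO..O
O..OO..O
........
........
O..OO..O

Derivation:
Op 1 fold_down: fold axis h@8; visible region now rows[8,16) x cols[0,8) = 8x8
Op 2 fold_right: fold axis v@4; visible region now rows[8,16) x cols[4,8) = 8x4
Op 3 fold_right: fold axis v@6; visible region now rows[8,16) x cols[6,8) = 8x2
Op 4 fold_down: fold axis h@12; visible region now rows[12,16) x cols[6,8) = 4x2
Op 5 fold_up: fold axis h@14; visible region now rows[12,14) x cols[6,8) = 2x2
Op 6 cut(0, 1): punch at orig (12,7); cuts so far [(12, 7)]; region rows[12,14) x cols[6,8) = 2x2
Unfold 1 (reflect across h@14): 2 holes -> [(12, 7), (15, 7)]
Unfold 2 (reflect across h@12): 4 holes -> [(8, 7), (11, 7), (12, 7), (15, 7)]
Unfold 3 (reflect across v@6): 8 holes -> [(8, 4), (8, 7), (11, 4), (11, 7), (12, 4), (12, 7), (15, 4), (15, 7)]
Unfold 4 (reflect across v@4): 16 holes -> [(8, 0), (8, 3), (8, 4), (8, 7), (11, 0), (11, 3), (11, 4), (11, 7), (12, 0), (12, 3), (12, 4), (12, 7), (15, 0), (15, 3), (15, 4), (15, 7)]
Unfold 5 (reflect across h@8): 32 holes -> [(0, 0), (0, 3), (0, 4), (0, 7), (3, 0), (3, 3), (3, 4), (3, 7), (4, 0), (4, 3), (4, 4), (4, 7), (7, 0), (7, 3), (7, 4), (7, 7), (8, 0), (8, 3), (8, 4), (8, 7), (11, 0), (11, 3), (11, 4), (11, 7), (12, 0), (12, 3), (12, 4), (12, 7), (15, 0), (15, 3), (15, 4), (15, 7)]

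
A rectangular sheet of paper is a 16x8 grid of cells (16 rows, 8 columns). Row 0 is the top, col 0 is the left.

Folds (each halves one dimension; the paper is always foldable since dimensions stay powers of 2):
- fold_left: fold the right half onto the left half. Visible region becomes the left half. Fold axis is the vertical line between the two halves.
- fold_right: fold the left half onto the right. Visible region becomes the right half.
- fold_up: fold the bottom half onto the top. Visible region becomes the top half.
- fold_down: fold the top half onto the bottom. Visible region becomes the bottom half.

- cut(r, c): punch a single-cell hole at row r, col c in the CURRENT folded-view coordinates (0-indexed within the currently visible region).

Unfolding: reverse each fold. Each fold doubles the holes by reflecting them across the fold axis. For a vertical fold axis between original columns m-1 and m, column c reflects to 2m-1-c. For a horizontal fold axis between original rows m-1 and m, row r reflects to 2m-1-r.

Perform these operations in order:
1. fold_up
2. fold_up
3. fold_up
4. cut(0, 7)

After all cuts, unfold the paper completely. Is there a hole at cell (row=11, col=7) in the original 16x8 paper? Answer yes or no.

Answer: yes

Derivation:
Op 1 fold_up: fold axis h@8; visible region now rows[0,8) x cols[0,8) = 8x8
Op 2 fold_up: fold axis h@4; visible region now rows[0,4) x cols[0,8) = 4x8
Op 3 fold_up: fold axis h@2; visible region now rows[0,2) x cols[0,8) = 2x8
Op 4 cut(0, 7): punch at orig (0,7); cuts so far [(0, 7)]; region rows[0,2) x cols[0,8) = 2x8
Unfold 1 (reflect across h@2): 2 holes -> [(0, 7), (3, 7)]
Unfold 2 (reflect across h@4): 4 holes -> [(0, 7), (3, 7), (4, 7), (7, 7)]
Unfold 3 (reflect across h@8): 8 holes -> [(0, 7), (3, 7), (4, 7), (7, 7), (8, 7), (11, 7), (12, 7), (15, 7)]
Holes: [(0, 7), (3, 7), (4, 7), (7, 7), (8, 7), (11, 7), (12, 7), (15, 7)]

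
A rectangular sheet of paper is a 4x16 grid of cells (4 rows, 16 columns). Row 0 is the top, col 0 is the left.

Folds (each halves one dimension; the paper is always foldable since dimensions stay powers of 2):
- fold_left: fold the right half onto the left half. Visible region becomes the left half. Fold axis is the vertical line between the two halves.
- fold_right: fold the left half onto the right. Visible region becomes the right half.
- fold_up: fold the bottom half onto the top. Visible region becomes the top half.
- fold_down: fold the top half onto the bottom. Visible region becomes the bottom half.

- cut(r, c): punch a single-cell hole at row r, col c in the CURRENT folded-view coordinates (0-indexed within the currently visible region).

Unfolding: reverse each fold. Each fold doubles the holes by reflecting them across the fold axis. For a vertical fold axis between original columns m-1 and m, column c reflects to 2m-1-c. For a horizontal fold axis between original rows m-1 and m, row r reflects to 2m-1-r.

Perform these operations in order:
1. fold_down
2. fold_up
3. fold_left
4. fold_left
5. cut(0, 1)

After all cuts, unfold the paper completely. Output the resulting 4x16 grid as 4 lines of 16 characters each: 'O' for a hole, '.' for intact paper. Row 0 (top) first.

Op 1 fold_down: fold axis h@2; visible region now rows[2,4) x cols[0,16) = 2x16
Op 2 fold_up: fold axis h@3; visible region now rows[2,3) x cols[0,16) = 1x16
Op 3 fold_left: fold axis v@8; visible region now rows[2,3) x cols[0,8) = 1x8
Op 4 fold_left: fold axis v@4; visible region now rows[2,3) x cols[0,4) = 1x4
Op 5 cut(0, 1): punch at orig (2,1); cuts so far [(2, 1)]; region rows[2,3) x cols[0,4) = 1x4
Unfold 1 (reflect across v@4): 2 holes -> [(2, 1), (2, 6)]
Unfold 2 (reflect across v@8): 4 holes -> [(2, 1), (2, 6), (2, 9), (2, 14)]
Unfold 3 (reflect across h@3): 8 holes -> [(2, 1), (2, 6), (2, 9), (2, 14), (3, 1), (3, 6), (3, 9), (3, 14)]
Unfold 4 (reflect across h@2): 16 holes -> [(0, 1), (0, 6), (0, 9), (0, 14), (1, 1), (1, 6), (1, 9), (1, 14), (2, 1), (2, 6), (2, 9), (2, 14), (3, 1), (3, 6), (3, 9), (3, 14)]

Answer: .O....O..O....O.
.O....O..O....O.
.O....O..O....O.
.O....O..O....O.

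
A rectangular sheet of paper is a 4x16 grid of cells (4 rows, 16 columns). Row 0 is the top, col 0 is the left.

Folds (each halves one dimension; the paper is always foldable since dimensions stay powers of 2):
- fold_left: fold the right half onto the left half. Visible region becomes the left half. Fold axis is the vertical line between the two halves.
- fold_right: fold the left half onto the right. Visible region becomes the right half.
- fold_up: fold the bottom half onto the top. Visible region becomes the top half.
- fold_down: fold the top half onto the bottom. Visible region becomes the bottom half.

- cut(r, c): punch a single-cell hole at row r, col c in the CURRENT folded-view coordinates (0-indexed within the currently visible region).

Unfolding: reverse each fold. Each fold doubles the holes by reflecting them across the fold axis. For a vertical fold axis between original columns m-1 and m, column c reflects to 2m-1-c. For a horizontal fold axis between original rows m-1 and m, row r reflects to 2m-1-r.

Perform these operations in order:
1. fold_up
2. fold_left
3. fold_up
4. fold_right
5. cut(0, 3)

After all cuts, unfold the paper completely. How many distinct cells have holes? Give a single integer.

Answer: 16

Derivation:
Op 1 fold_up: fold axis h@2; visible region now rows[0,2) x cols[0,16) = 2x16
Op 2 fold_left: fold axis v@8; visible region now rows[0,2) x cols[0,8) = 2x8
Op 3 fold_up: fold axis h@1; visible region now rows[0,1) x cols[0,8) = 1x8
Op 4 fold_right: fold axis v@4; visible region now rows[0,1) x cols[4,8) = 1x4
Op 5 cut(0, 3): punch at orig (0,7); cuts so far [(0, 7)]; region rows[0,1) x cols[4,8) = 1x4
Unfold 1 (reflect across v@4): 2 holes -> [(0, 0), (0, 7)]
Unfold 2 (reflect across h@1): 4 holes -> [(0, 0), (0, 7), (1, 0), (1, 7)]
Unfold 3 (reflect across v@8): 8 holes -> [(0, 0), (0, 7), (0, 8), (0, 15), (1, 0), (1, 7), (1, 8), (1, 15)]
Unfold 4 (reflect across h@2): 16 holes -> [(0, 0), (0, 7), (0, 8), (0, 15), (1, 0), (1, 7), (1, 8), (1, 15), (2, 0), (2, 7), (2, 8), (2, 15), (3, 0), (3, 7), (3, 8), (3, 15)]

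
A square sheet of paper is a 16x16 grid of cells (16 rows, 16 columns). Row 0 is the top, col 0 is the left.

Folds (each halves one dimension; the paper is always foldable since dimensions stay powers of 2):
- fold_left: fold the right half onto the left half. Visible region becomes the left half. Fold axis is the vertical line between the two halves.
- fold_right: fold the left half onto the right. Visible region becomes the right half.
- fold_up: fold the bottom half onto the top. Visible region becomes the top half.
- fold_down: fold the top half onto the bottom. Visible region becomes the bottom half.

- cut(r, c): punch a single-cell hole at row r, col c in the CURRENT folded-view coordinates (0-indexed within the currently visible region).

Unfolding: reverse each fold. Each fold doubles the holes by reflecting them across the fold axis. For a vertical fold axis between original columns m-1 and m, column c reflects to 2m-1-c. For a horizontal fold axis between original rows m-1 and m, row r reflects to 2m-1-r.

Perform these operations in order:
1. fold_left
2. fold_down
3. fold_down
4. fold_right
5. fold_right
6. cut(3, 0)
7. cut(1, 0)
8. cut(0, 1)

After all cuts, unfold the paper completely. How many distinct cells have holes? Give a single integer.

Answer: 96

Derivation:
Op 1 fold_left: fold axis v@8; visible region now rows[0,16) x cols[0,8) = 16x8
Op 2 fold_down: fold axis h@8; visible region now rows[8,16) x cols[0,8) = 8x8
Op 3 fold_down: fold axis h@12; visible region now rows[12,16) x cols[0,8) = 4x8
Op 4 fold_right: fold axis v@4; visible region now rows[12,16) x cols[4,8) = 4x4
Op 5 fold_right: fold axis v@6; visible region now rows[12,16) x cols[6,8) = 4x2
Op 6 cut(3, 0): punch at orig (15,6); cuts so far [(15, 6)]; region rows[12,16) x cols[6,8) = 4x2
Op 7 cut(1, 0): punch at orig (13,6); cuts so far [(13, 6), (15, 6)]; region rows[12,16) x cols[6,8) = 4x2
Op 8 cut(0, 1): punch at orig (12,7); cuts so far [(12, 7), (13, 6), (15, 6)]; region rows[12,16) x cols[6,8) = 4x2
Unfold 1 (reflect across v@6): 6 holes -> [(12, 4), (12, 7), (13, 5), (13, 6), (15, 5), (15, 6)]
Unfold 2 (reflect across v@4): 12 holes -> [(12, 0), (12, 3), (12, 4), (12, 7), (13, 1), (13, 2), (13, 5), (13, 6), (15, 1), (15, 2), (15, 5), (15, 6)]
Unfold 3 (reflect across h@12): 24 holes -> [(8, 1), (8, 2), (8, 5), (8, 6), (10, 1), (10, 2), (10, 5), (10, 6), (11, 0), (11, 3), (11, 4), (11, 7), (12, 0), (12, 3), (12, 4), (12, 7), (13, 1), (13, 2), (13, 5), (13, 6), (15, 1), (15, 2), (15, 5), (15, 6)]
Unfold 4 (reflect across h@8): 48 holes -> [(0, 1), (0, 2), (0, 5), (0, 6), (2, 1), (2, 2), (2, 5), (2, 6), (3, 0), (3, 3), (3, 4), (3, 7), (4, 0), (4, 3), (4, 4), (4, 7), (5, 1), (5, 2), (5, 5), (5, 6), (7, 1), (7, 2), (7, 5), (7, 6), (8, 1), (8, 2), (8, 5), (8, 6), (10, 1), (10, 2), (10, 5), (10, 6), (11, 0), (11, 3), (11, 4), (11, 7), (12, 0), (12, 3), (12, 4), (12, 7), (13, 1), (13, 2), (13, 5), (13, 6), (15, 1), (15, 2), (15, 5), (15, 6)]
Unfold 5 (reflect across v@8): 96 holes -> [(0, 1), (0, 2), (0, 5), (0, 6), (0, 9), (0, 10), (0, 13), (0, 14), (2, 1), (2, 2), (2, 5), (2, 6), (2, 9), (2, 10), (2, 13), (2, 14), (3, 0), (3, 3), (3, 4), (3, 7), (3, 8), (3, 11), (3, 12), (3, 15), (4, 0), (4, 3), (4, 4), (4, 7), (4, 8), (4, 11), (4, 12), (4, 15), (5, 1), (5, 2), (5, 5), (5, 6), (5, 9), (5, 10), (5, 13), (5, 14), (7, 1), (7, 2), (7, 5), (7, 6), (7, 9), (7, 10), (7, 13), (7, 14), (8, 1), (8, 2), (8, 5), (8, 6), (8, 9), (8, 10), (8, 13), (8, 14), (10, 1), (10, 2), (10, 5), (10, 6), (10, 9), (10, 10), (10, 13), (10, 14), (11, 0), (11, 3), (11, 4), (11, 7), (11, 8), (11, 11), (11, 12), (11, 15), (12, 0), (12, 3), (12, 4), (12, 7), (12, 8), (12, 11), (12, 12), (12, 15), (13, 1), (13, 2), (13, 5), (13, 6), (13, 9), (13, 10), (13, 13), (13, 14), (15, 1), (15, 2), (15, 5), (15, 6), (15, 9), (15, 10), (15, 13), (15, 14)]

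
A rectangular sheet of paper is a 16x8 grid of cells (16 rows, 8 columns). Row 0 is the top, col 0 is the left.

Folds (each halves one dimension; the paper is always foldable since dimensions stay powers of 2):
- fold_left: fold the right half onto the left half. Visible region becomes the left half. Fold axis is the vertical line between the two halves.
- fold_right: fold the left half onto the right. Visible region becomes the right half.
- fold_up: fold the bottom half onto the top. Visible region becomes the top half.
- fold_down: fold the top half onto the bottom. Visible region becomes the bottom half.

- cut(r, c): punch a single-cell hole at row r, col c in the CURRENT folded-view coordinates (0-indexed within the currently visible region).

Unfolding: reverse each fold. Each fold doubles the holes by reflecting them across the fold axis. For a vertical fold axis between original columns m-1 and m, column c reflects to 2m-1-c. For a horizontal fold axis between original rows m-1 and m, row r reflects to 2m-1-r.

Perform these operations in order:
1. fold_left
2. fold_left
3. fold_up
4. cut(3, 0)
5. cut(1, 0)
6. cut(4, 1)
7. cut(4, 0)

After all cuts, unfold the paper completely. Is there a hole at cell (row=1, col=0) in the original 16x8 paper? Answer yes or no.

Answer: yes

Derivation:
Op 1 fold_left: fold axis v@4; visible region now rows[0,16) x cols[0,4) = 16x4
Op 2 fold_left: fold axis v@2; visible region now rows[0,16) x cols[0,2) = 16x2
Op 3 fold_up: fold axis h@8; visible region now rows[0,8) x cols[0,2) = 8x2
Op 4 cut(3, 0): punch at orig (3,0); cuts so far [(3, 0)]; region rows[0,8) x cols[0,2) = 8x2
Op 5 cut(1, 0): punch at orig (1,0); cuts so far [(1, 0), (3, 0)]; region rows[0,8) x cols[0,2) = 8x2
Op 6 cut(4, 1): punch at orig (4,1); cuts so far [(1, 0), (3, 0), (4, 1)]; region rows[0,8) x cols[0,2) = 8x2
Op 7 cut(4, 0): punch at orig (4,0); cuts so far [(1, 0), (3, 0), (4, 0), (4, 1)]; region rows[0,8) x cols[0,2) = 8x2
Unfold 1 (reflect across h@8): 8 holes -> [(1, 0), (3, 0), (4, 0), (4, 1), (11, 0), (11, 1), (12, 0), (14, 0)]
Unfold 2 (reflect across v@2): 16 holes -> [(1, 0), (1, 3), (3, 0), (3, 3), (4, 0), (4, 1), (4, 2), (4, 3), (11, 0), (11, 1), (11, 2), (11, 3), (12, 0), (12, 3), (14, 0), (14, 3)]
Unfold 3 (reflect across v@4): 32 holes -> [(1, 0), (1, 3), (1, 4), (1, 7), (3, 0), (3, 3), (3, 4), (3, 7), (4, 0), (4, 1), (4, 2), (4, 3), (4, 4), (4, 5), (4, 6), (4, 7), (11, 0), (11, 1), (11, 2), (11, 3), (11, 4), (11, 5), (11, 6), (11, 7), (12, 0), (12, 3), (12, 4), (12, 7), (14, 0), (14, 3), (14, 4), (14, 7)]
Holes: [(1, 0), (1, 3), (1, 4), (1, 7), (3, 0), (3, 3), (3, 4), (3, 7), (4, 0), (4, 1), (4, 2), (4, 3), (4, 4), (4, 5), (4, 6), (4, 7), (11, 0), (11, 1), (11, 2), (11, 3), (11, 4), (11, 5), (11, 6), (11, 7), (12, 0), (12, 3), (12, 4), (12, 7), (14, 0), (14, 3), (14, 4), (14, 7)]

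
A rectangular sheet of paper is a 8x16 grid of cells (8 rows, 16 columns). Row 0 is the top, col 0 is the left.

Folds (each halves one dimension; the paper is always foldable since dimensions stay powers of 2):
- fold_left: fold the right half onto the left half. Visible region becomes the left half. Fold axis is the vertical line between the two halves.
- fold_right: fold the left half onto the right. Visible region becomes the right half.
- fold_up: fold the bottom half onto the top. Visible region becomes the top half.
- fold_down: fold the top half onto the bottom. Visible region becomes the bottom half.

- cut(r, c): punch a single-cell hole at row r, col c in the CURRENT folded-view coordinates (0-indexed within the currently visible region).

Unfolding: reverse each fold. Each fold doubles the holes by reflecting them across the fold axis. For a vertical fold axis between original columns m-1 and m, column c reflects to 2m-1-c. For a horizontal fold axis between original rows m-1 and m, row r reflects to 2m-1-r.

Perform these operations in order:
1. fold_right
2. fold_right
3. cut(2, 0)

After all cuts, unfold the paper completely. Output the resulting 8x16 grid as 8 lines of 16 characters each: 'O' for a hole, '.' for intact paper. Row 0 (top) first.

Op 1 fold_right: fold axis v@8; visible region now rows[0,8) x cols[8,16) = 8x8
Op 2 fold_right: fold axis v@12; visible region now rows[0,8) x cols[12,16) = 8x4
Op 3 cut(2, 0): punch at orig (2,12); cuts so far [(2, 12)]; region rows[0,8) x cols[12,16) = 8x4
Unfold 1 (reflect across v@12): 2 holes -> [(2, 11), (2, 12)]
Unfold 2 (reflect across v@8): 4 holes -> [(2, 3), (2, 4), (2, 11), (2, 12)]

Answer: ................
................
...OO......OO...
................
................
................
................
................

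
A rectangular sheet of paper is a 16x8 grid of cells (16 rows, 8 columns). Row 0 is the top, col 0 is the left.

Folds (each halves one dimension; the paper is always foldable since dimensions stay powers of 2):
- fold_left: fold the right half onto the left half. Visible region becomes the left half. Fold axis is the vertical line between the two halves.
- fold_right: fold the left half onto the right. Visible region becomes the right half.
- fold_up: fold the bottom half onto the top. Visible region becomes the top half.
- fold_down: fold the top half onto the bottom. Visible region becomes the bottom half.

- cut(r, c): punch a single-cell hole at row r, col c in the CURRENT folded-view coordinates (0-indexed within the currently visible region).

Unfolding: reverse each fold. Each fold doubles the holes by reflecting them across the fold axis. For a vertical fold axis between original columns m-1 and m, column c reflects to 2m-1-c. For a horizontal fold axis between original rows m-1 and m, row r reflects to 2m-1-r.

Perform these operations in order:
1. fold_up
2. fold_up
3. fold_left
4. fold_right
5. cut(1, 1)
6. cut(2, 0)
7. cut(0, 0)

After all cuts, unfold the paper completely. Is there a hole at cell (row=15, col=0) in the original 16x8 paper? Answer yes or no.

Answer: no

Derivation:
Op 1 fold_up: fold axis h@8; visible region now rows[0,8) x cols[0,8) = 8x8
Op 2 fold_up: fold axis h@4; visible region now rows[0,4) x cols[0,8) = 4x8
Op 3 fold_left: fold axis v@4; visible region now rows[0,4) x cols[0,4) = 4x4
Op 4 fold_right: fold axis v@2; visible region now rows[0,4) x cols[2,4) = 4x2
Op 5 cut(1, 1): punch at orig (1,3); cuts so far [(1, 3)]; region rows[0,4) x cols[2,4) = 4x2
Op 6 cut(2, 0): punch at orig (2,2); cuts so far [(1, 3), (2, 2)]; region rows[0,4) x cols[2,4) = 4x2
Op 7 cut(0, 0): punch at orig (0,2); cuts so far [(0, 2), (1, 3), (2, 2)]; region rows[0,4) x cols[2,4) = 4x2
Unfold 1 (reflect across v@2): 6 holes -> [(0, 1), (0, 2), (1, 0), (1, 3), (2, 1), (2, 2)]
Unfold 2 (reflect across v@4): 12 holes -> [(0, 1), (0, 2), (0, 5), (0, 6), (1, 0), (1, 3), (1, 4), (1, 7), (2, 1), (2, 2), (2, 5), (2, 6)]
Unfold 3 (reflect across h@4): 24 holes -> [(0, 1), (0, 2), (0, 5), (0, 6), (1, 0), (1, 3), (1, 4), (1, 7), (2, 1), (2, 2), (2, 5), (2, 6), (5, 1), (5, 2), (5, 5), (5, 6), (6, 0), (6, 3), (6, 4), (6, 7), (7, 1), (7, 2), (7, 5), (7, 6)]
Unfold 4 (reflect across h@8): 48 holes -> [(0, 1), (0, 2), (0, 5), (0, 6), (1, 0), (1, 3), (1, 4), (1, 7), (2, 1), (2, 2), (2, 5), (2, 6), (5, 1), (5, 2), (5, 5), (5, 6), (6, 0), (6, 3), (6, 4), (6, 7), (7, 1), (7, 2), (7, 5), (7, 6), (8, 1), (8, 2), (8, 5), (8, 6), (9, 0), (9, 3), (9, 4), (9, 7), (10, 1), (10, 2), (10, 5), (10, 6), (13, 1), (13, 2), (13, 5), (13, 6), (14, 0), (14, 3), (14, 4), (14, 7), (15, 1), (15, 2), (15, 5), (15, 6)]
Holes: [(0, 1), (0, 2), (0, 5), (0, 6), (1, 0), (1, 3), (1, 4), (1, 7), (2, 1), (2, 2), (2, 5), (2, 6), (5, 1), (5, 2), (5, 5), (5, 6), (6, 0), (6, 3), (6, 4), (6, 7), (7, 1), (7, 2), (7, 5), (7, 6), (8, 1), (8, 2), (8, 5), (8, 6), (9, 0), (9, 3), (9, 4), (9, 7), (10, 1), (10, 2), (10, 5), (10, 6), (13, 1), (13, 2), (13, 5), (13, 6), (14, 0), (14, 3), (14, 4), (14, 7), (15, 1), (15, 2), (15, 5), (15, 6)]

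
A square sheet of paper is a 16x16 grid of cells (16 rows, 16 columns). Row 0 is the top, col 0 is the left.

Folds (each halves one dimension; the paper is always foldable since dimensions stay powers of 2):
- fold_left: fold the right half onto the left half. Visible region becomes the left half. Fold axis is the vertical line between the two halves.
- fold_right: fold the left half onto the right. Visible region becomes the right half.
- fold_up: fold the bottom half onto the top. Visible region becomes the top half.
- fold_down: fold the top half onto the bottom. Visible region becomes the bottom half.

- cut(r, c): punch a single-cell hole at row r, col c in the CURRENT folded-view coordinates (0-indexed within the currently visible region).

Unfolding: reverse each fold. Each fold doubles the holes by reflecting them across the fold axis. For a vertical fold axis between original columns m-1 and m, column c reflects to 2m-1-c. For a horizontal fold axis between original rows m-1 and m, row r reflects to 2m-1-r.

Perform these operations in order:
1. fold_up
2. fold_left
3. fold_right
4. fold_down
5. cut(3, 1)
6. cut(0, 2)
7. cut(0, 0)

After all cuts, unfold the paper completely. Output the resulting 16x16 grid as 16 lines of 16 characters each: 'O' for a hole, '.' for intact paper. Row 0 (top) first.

Answer: ..O..O....O..O..
................
................
.O.OO.O..O.OO.O.
.O.OO.O..O.OO.O.
................
................
..O..O....O..O..
..O..O....O..O..
................
................
.O.OO.O..O.OO.O.
.O.OO.O..O.OO.O.
................
................
..O..O....O..O..

Derivation:
Op 1 fold_up: fold axis h@8; visible region now rows[0,8) x cols[0,16) = 8x16
Op 2 fold_left: fold axis v@8; visible region now rows[0,8) x cols[0,8) = 8x8
Op 3 fold_right: fold axis v@4; visible region now rows[0,8) x cols[4,8) = 8x4
Op 4 fold_down: fold axis h@4; visible region now rows[4,8) x cols[4,8) = 4x4
Op 5 cut(3, 1): punch at orig (7,5); cuts so far [(7, 5)]; region rows[4,8) x cols[4,8) = 4x4
Op 6 cut(0, 2): punch at orig (4,6); cuts so far [(4, 6), (7, 5)]; region rows[4,8) x cols[4,8) = 4x4
Op 7 cut(0, 0): punch at orig (4,4); cuts so far [(4, 4), (4, 6), (7, 5)]; region rows[4,8) x cols[4,8) = 4x4
Unfold 1 (reflect across h@4): 6 holes -> [(0, 5), (3, 4), (3, 6), (4, 4), (4, 6), (7, 5)]
Unfold 2 (reflect across v@4): 12 holes -> [(0, 2), (0, 5), (3, 1), (3, 3), (3, 4), (3, 6), (4, 1), (4, 3), (4, 4), (4, 6), (7, 2), (7, 5)]
Unfold 3 (reflect across v@8): 24 holes -> [(0, 2), (0, 5), (0, 10), (0, 13), (3, 1), (3, 3), (3, 4), (3, 6), (3, 9), (3, 11), (3, 12), (3, 14), (4, 1), (4, 3), (4, 4), (4, 6), (4, 9), (4, 11), (4, 12), (4, 14), (7, 2), (7, 5), (7, 10), (7, 13)]
Unfold 4 (reflect across h@8): 48 holes -> [(0, 2), (0, 5), (0, 10), (0, 13), (3, 1), (3, 3), (3, 4), (3, 6), (3, 9), (3, 11), (3, 12), (3, 14), (4, 1), (4, 3), (4, 4), (4, 6), (4, 9), (4, 11), (4, 12), (4, 14), (7, 2), (7, 5), (7, 10), (7, 13), (8, 2), (8, 5), (8, 10), (8, 13), (11, 1), (11, 3), (11, 4), (11, 6), (11, 9), (11, 11), (11, 12), (11, 14), (12, 1), (12, 3), (12, 4), (12, 6), (12, 9), (12, 11), (12, 12), (12, 14), (15, 2), (15, 5), (15, 10), (15, 13)]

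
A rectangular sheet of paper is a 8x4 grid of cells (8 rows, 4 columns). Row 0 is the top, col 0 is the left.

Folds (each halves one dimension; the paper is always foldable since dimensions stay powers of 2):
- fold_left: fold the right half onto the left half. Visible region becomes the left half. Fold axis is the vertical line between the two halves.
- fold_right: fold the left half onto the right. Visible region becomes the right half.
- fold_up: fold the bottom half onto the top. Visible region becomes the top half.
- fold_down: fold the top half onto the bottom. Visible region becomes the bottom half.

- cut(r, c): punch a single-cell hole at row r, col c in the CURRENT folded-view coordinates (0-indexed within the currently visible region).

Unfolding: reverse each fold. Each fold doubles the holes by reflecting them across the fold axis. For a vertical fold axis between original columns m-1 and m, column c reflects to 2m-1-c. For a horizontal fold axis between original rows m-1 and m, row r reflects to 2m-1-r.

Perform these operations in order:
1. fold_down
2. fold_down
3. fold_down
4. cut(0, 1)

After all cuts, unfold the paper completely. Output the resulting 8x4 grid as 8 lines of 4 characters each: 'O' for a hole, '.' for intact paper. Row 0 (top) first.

Answer: .O..
.O..
.O..
.O..
.O..
.O..
.O..
.O..

Derivation:
Op 1 fold_down: fold axis h@4; visible region now rows[4,8) x cols[0,4) = 4x4
Op 2 fold_down: fold axis h@6; visible region now rows[6,8) x cols[0,4) = 2x4
Op 3 fold_down: fold axis h@7; visible region now rows[7,8) x cols[0,4) = 1x4
Op 4 cut(0, 1): punch at orig (7,1); cuts so far [(7, 1)]; region rows[7,8) x cols[0,4) = 1x4
Unfold 1 (reflect across h@7): 2 holes -> [(6, 1), (7, 1)]
Unfold 2 (reflect across h@6): 4 holes -> [(4, 1), (5, 1), (6, 1), (7, 1)]
Unfold 3 (reflect across h@4): 8 holes -> [(0, 1), (1, 1), (2, 1), (3, 1), (4, 1), (5, 1), (6, 1), (7, 1)]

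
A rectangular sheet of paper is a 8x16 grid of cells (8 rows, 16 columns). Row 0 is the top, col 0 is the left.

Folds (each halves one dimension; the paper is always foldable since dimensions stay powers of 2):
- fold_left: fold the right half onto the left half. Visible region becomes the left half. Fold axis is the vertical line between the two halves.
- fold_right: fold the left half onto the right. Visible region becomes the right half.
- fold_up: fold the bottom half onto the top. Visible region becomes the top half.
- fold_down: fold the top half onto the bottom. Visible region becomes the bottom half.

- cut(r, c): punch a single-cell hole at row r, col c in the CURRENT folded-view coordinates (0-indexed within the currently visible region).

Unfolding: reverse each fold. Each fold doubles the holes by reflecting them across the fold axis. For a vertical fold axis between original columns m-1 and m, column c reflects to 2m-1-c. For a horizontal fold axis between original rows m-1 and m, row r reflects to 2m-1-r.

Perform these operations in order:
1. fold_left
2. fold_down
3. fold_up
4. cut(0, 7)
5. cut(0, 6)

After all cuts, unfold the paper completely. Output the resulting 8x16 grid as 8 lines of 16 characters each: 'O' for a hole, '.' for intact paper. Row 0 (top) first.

Answer: ......OOOO......
................
................
......OOOO......
......OOOO......
................
................
......OOOO......

Derivation:
Op 1 fold_left: fold axis v@8; visible region now rows[0,8) x cols[0,8) = 8x8
Op 2 fold_down: fold axis h@4; visible region now rows[4,8) x cols[0,8) = 4x8
Op 3 fold_up: fold axis h@6; visible region now rows[4,6) x cols[0,8) = 2x8
Op 4 cut(0, 7): punch at orig (4,7); cuts so far [(4, 7)]; region rows[4,6) x cols[0,8) = 2x8
Op 5 cut(0, 6): punch at orig (4,6); cuts so far [(4, 6), (4, 7)]; region rows[4,6) x cols[0,8) = 2x8
Unfold 1 (reflect across h@6): 4 holes -> [(4, 6), (4, 7), (7, 6), (7, 7)]
Unfold 2 (reflect across h@4): 8 holes -> [(0, 6), (0, 7), (3, 6), (3, 7), (4, 6), (4, 7), (7, 6), (7, 7)]
Unfold 3 (reflect across v@8): 16 holes -> [(0, 6), (0, 7), (0, 8), (0, 9), (3, 6), (3, 7), (3, 8), (3, 9), (4, 6), (4, 7), (4, 8), (4, 9), (7, 6), (7, 7), (7, 8), (7, 9)]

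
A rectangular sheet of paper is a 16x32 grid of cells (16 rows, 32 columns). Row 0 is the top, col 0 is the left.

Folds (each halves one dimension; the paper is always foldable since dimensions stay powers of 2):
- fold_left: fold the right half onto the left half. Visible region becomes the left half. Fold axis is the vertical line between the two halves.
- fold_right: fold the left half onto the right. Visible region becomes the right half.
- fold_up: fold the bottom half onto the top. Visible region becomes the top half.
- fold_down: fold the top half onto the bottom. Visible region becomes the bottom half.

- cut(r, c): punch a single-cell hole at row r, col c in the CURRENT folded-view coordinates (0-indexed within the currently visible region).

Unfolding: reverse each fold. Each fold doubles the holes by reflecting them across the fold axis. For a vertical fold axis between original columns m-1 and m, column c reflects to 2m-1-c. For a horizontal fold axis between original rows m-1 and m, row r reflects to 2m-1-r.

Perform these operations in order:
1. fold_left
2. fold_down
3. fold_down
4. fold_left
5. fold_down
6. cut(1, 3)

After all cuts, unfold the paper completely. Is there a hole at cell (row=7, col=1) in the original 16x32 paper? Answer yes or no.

Answer: no

Derivation:
Op 1 fold_left: fold axis v@16; visible region now rows[0,16) x cols[0,16) = 16x16
Op 2 fold_down: fold axis h@8; visible region now rows[8,16) x cols[0,16) = 8x16
Op 3 fold_down: fold axis h@12; visible region now rows[12,16) x cols[0,16) = 4x16
Op 4 fold_left: fold axis v@8; visible region now rows[12,16) x cols[0,8) = 4x8
Op 5 fold_down: fold axis h@14; visible region now rows[14,16) x cols[0,8) = 2x8
Op 6 cut(1, 3): punch at orig (15,3); cuts so far [(15, 3)]; region rows[14,16) x cols[0,8) = 2x8
Unfold 1 (reflect across h@14): 2 holes -> [(12, 3), (15, 3)]
Unfold 2 (reflect across v@8): 4 holes -> [(12, 3), (12, 12), (15, 3), (15, 12)]
Unfold 3 (reflect across h@12): 8 holes -> [(8, 3), (8, 12), (11, 3), (11, 12), (12, 3), (12, 12), (15, 3), (15, 12)]
Unfold 4 (reflect across h@8): 16 holes -> [(0, 3), (0, 12), (3, 3), (3, 12), (4, 3), (4, 12), (7, 3), (7, 12), (8, 3), (8, 12), (11, 3), (11, 12), (12, 3), (12, 12), (15, 3), (15, 12)]
Unfold 5 (reflect across v@16): 32 holes -> [(0, 3), (0, 12), (0, 19), (0, 28), (3, 3), (3, 12), (3, 19), (3, 28), (4, 3), (4, 12), (4, 19), (4, 28), (7, 3), (7, 12), (7, 19), (7, 28), (8, 3), (8, 12), (8, 19), (8, 28), (11, 3), (11, 12), (11, 19), (11, 28), (12, 3), (12, 12), (12, 19), (12, 28), (15, 3), (15, 12), (15, 19), (15, 28)]
Holes: [(0, 3), (0, 12), (0, 19), (0, 28), (3, 3), (3, 12), (3, 19), (3, 28), (4, 3), (4, 12), (4, 19), (4, 28), (7, 3), (7, 12), (7, 19), (7, 28), (8, 3), (8, 12), (8, 19), (8, 28), (11, 3), (11, 12), (11, 19), (11, 28), (12, 3), (12, 12), (12, 19), (12, 28), (15, 3), (15, 12), (15, 19), (15, 28)]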